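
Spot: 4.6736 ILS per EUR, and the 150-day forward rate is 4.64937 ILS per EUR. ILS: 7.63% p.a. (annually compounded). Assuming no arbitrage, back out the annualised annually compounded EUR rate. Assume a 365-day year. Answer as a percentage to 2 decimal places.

9.00%

T = 150/365 years.
F/S = 4.64937/4.6736 = 0.9948156 = (growth of ILS) / (growth of EUR).
ILS growth factor: (1 + 0.0763)^(150/365) = 1.0306787.
So the EUR growth factor = 1.036050.
Annualise: 1.036050^(365/150) − 1 = 0.090000 = 9.00%.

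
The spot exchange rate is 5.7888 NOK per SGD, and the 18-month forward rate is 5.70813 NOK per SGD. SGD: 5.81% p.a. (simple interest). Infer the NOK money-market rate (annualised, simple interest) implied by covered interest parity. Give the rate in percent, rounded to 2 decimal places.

T = 18/12 years.
F/S = 5.70813/5.7888 = 0.9860645 = (growth of NOK) / (growth of SGD).
SGD growth factor: 1 + 0.0581×18/12 = 1.087150.
That pins the NOK growth at 1.072000.
r = (1.072000 − 1)/(18/12) = 0.048000 → 4.80%.

4.80%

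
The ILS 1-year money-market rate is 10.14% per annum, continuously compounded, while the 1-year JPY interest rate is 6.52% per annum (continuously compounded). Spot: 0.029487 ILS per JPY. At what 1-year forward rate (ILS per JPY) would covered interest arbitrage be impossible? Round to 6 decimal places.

0.030574

T = 1 year.
ILS growth factor: e^(0.1014×1) = 1.1067192.
Growth of 1 JPY over T: e^(0.0652×1) = 1.0673725.
Forward (ILS per JPY) = 0.029487 × 1.1067192 / 1.0673725 = 0.03057398.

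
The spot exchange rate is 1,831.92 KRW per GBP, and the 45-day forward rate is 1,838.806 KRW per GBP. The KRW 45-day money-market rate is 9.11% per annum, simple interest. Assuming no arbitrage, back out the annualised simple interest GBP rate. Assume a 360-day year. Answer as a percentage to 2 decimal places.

T = 45/360 years.
By CIP, F/S equals the KRW-to-GBP growth ratio: 1838.806/1831.92 = 1.0037589.
The KRW side grows by 1 + 0.0911×45/360 = 1.0113875.
Hence g_GBP = 1.007600.
r = (1.007600 − 1)/(45/360) = 0.060800 → 6.08%.

6.08%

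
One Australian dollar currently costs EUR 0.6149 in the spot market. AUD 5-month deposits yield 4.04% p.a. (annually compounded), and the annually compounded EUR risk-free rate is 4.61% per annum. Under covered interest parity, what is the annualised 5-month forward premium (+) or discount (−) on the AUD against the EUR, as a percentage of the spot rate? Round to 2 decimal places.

+0.55%

T = 5/12 years.
CIP forward (EUR per AUD) = 0.6149 × 1.0189562/1.0166391 = 0.6163015.
Annualised premium = (F − S)/S × (1/T) = (0.6163015 − 0.6149)/0.6149 ÷ (5/12) = 0.55%.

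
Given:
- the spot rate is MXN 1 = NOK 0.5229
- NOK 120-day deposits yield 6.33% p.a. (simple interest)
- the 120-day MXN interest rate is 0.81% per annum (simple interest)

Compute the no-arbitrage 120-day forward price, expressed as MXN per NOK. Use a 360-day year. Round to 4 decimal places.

T = 120/360 years.
Growth of 1 NOK over T: 1 + 0.0633×120/360 = 1.021100.
MXN accumulates by 1 + 0.0081×120/360 = 1.002700.
Forward (NOK per MXN) = 0.5229 × 1.021100 / 1.002700 = 0.5324955.
Quoted the other way: 1/0.5324955 = 1.8780 MXN per NOK.

1.8780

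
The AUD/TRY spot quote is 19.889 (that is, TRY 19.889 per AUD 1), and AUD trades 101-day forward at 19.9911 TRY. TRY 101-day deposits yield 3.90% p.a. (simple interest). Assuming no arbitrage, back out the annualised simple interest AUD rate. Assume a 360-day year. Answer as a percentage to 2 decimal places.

T = 101/360 years.
F/S = 19.9911/19.889 = 1.0051335 = (growth of TRY) / (growth of AUD).
TRY growth factor: 1 + 0.0390×101/360 = 1.0109417.
That pins the AUD growth at 1.0057785.
r = (1.0057785 − 1)/(101/360) = 0.020597 → 2.06%.

2.06%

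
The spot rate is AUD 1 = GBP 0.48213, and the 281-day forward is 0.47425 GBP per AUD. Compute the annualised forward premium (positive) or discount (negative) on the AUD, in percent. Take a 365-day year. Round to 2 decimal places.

T = 281/365 years.
Period premium: (0.47425 − 0.48213)/0.48213 = -0.0163441.
×(1/T) gives -2.12% p.a.

-2.12%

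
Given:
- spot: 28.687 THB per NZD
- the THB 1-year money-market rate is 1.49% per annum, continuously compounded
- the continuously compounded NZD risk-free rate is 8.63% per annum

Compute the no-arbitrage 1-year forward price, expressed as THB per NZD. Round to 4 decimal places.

T = 1 year.
THB growth factor: e^(0.0149×1) = 1.01501156.
Growth of 1 NZD over T: e^(0.0863×1) = 1.09013332.
Forward (THB per NZD) = 28.687 × 1.01501156 / 1.09013332 = 26.710161.

26.7102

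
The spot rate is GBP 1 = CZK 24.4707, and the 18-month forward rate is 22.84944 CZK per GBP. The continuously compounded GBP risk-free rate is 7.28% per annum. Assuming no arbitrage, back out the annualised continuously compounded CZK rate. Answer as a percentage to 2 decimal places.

T = 18/12 years.
F/S = 22.84944/24.4707 = 0.9337469 = (growth of CZK) / (growth of GBP).
GBP growth factor: e^(0.0728×18/12) = 1.1153854.
Hence g_CZK = 1.0414877.
r = ln(1.0414877)/(18/12) = 0.027100 → 2.71%.

2.71%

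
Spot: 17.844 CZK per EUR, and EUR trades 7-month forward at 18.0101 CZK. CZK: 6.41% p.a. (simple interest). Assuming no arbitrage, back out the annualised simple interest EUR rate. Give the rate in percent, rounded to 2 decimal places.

T = 7/12 years.
F/S = 18.0101/17.844 = 1.0093085 = (growth of CZK) / (growth of EUR).
CZK growth factor: 1 + 0.0641×7/12 = 1.0373917.
So the EUR growth factor = 1.0278242.
r = (1.0278242 − 1)/(7/12) = 0.047699 → 4.77%.

4.77%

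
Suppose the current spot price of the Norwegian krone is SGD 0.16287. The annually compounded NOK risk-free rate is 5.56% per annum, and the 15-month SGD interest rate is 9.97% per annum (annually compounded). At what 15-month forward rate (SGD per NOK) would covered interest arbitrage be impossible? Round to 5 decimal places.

0.17142

T = 15/12 years.
Growth of 1 SGD over T: (1 + 0.0997)^(15/12) = 1.126141.
NOK growth factor: (1 + 0.0556)^(15/12) = 1.0699765.
CIP: F = S · (grow SGD)/(grow NOK) = 0.16287 × 1.126141/1.0699765 = 0.1714193 SGD per NOK.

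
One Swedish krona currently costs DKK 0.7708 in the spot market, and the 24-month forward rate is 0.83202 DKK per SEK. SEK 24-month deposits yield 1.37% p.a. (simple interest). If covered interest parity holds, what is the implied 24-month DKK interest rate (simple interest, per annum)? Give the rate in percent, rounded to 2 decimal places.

T = 2 years.
By CIP, F/S equals the DKK-to-SEK growth ratio: 0.83202/0.7708 = 1.0794240.
SEK growth factor: 1 + 0.0137×2 = 1.027400.
That pins the DKK growth at 1.1090002.
(1.1090002 − 1)/T = 0.054500, i.e. 5.45%.

5.45%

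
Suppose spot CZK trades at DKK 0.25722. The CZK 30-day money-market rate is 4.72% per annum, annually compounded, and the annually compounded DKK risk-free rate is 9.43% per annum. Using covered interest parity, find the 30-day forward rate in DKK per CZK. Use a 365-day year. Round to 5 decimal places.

T = 30/365 years.
DKK growth factor: (1 + 0.0943)^(30/365) = 1.0074342.
CZK accumulates by (1 + 0.0472)^(30/365) = 1.0037979.
So F = 0.25722 × 1.0074342 / 1.0037979 = 0.2581518 (DKK/CZK).

0.25815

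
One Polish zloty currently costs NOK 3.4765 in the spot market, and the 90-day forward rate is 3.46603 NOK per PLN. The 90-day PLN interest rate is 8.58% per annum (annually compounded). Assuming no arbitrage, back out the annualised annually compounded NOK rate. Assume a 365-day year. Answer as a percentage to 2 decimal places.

T = 90/365 years.
F/S = 3.46603/3.4765 = 0.9969884 = (growth of NOK) / (growth of PLN).
PLN growth factor: (1 + 0.0858)^(90/365) = 1.0205047.
So the NOK growth factor = 1.0174313.
r = 1.0174313^(365/90) − 1 = 0.072599 → 7.26%.

7.26%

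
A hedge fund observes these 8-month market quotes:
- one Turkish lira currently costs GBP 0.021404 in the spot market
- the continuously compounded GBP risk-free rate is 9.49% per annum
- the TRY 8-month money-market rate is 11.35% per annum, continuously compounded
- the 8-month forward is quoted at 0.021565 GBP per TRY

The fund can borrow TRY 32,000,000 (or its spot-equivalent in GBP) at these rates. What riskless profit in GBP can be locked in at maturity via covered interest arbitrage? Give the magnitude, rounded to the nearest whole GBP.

GBP 14,661

T = 8/12 years.
Keep in TRY, deliver into the forward: 32,000,000·1.07860298·0.021565 = GBP 744,322.34.
Swap to GBP now, deposit: 32,000,000·0.021404·1.06531088 = GBP 729,661.25.
The quoted forward overvalues TRY, so borrow GBP, buy TRY at spot, deposit the TRY at 11.35%, and sell the proceeds forward at 0.021565.
Profit = 744,322.34 − 729,661.25 = GBP 14,661.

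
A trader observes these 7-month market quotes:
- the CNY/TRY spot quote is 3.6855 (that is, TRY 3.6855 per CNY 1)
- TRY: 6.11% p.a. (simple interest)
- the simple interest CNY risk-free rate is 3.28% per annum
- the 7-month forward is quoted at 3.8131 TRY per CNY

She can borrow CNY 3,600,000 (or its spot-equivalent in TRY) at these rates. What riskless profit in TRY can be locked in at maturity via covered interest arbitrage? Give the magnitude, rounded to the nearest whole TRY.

TRY 249,120

T = 7/12 years.
Route A — deposit CNY, sell forward: 3,600,000 × 1.0191333333 × 3.8131 = TRY 13,989,806.33.
Route B — convert at spot, deposit TRY: 3,600,000 × 3.6855 × 1.0356416667 = TRY 13,740,686.51.
The quoted forward overvalues CNY, so borrow TRY, buy CNY at spot, deposit the CNY at 3.28%, and sell the proceeds forward at 3.8131.
Profit = 13,989,806.33 − 13,740,686.51 = TRY 249,120.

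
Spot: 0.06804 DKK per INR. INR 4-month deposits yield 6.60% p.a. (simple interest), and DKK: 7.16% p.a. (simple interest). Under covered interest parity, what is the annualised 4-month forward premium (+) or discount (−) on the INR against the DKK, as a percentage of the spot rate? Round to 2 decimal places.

T = 4/12 years.
CIP forward (DKK per INR) = 0.06804 × 1.0238667/1.022000 = 0.06816428.
Annualised premium = (F − S)/S × (1/T) = (0.06816428 − 0.06804)/0.06804 ÷ (4/12) = 0.55%.

+0.55%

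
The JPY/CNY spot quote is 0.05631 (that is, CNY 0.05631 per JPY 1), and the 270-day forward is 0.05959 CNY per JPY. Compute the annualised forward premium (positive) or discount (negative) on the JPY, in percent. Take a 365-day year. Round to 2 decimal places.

T = 270/365 years.
Period premium: (0.05959 − 0.05631)/0.05631 = 0.0582490.
×(1/T) gives 7.87% p.a.

+7.87%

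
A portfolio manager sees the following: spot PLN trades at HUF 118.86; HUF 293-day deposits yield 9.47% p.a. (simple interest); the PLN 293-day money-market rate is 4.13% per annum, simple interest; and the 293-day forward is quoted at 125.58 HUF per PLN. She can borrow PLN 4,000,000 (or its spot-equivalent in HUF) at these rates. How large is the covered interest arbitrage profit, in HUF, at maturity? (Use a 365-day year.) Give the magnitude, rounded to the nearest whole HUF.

HUF 7,390,802

T = 293/365 years.
Invest the PLN and cover forward: 4,000,000 × 1.03315315068 × 125.58 = HUF 518,973,490.65.
Convert at spot and invest in HUF: 4,000,000 × 118.86 × 1.07601945205 = HUF 511,582,688.28.
The quoted forward overvalues PLN, so borrow HUF, buy PLN at spot, deposit the PLN at 4.13%, and sell the proceeds forward at 125.58.
The gap between the two covered legs is HUF 7,390,802.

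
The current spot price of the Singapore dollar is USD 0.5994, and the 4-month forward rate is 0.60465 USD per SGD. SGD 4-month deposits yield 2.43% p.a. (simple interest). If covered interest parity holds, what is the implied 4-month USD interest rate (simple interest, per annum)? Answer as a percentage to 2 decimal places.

5.08%

T = 4/12 years.
CIP gives F = S · g_USD/g_SGD, so g_USD/g_SGD = 0.60465/0.5994 = 1.0087588.
The SGD side grows by 1 + 0.0243×4/12 = 1.008100.
Hence g_USD = 1.0169297.
r = (1.0169297 − 1)/(4/12) = 0.050789 → 5.08%.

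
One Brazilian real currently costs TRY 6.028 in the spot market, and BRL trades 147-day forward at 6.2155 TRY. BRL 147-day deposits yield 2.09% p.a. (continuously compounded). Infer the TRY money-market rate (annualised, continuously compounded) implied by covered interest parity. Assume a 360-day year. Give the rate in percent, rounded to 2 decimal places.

T = 147/360 years.
By CIP, F/S equals the TRY-to-BRL growth ratio: 6.2155/6.028 = 1.0311048.
BRL growth factor: e^(0.0209×147/360) = 1.0085707.
Hence g_TRY = 1.0399421.
r = ln(1.0399421)/(147/360) = 0.095914 → 9.59%.

9.59%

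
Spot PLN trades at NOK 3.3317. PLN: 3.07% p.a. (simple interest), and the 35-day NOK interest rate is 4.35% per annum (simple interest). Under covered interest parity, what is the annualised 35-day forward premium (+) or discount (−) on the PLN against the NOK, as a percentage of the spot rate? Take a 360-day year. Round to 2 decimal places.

+1.28%

T = 35/360 years.
CIP forward (NOK per PLN) = 3.3317 × 1.0042292/1.0029847 = 3.3358340.
(F − S)/S ÷ T = (3.3358340 − 3.3317)/3.3317/(35/360) = 0.012763 → 1.28%.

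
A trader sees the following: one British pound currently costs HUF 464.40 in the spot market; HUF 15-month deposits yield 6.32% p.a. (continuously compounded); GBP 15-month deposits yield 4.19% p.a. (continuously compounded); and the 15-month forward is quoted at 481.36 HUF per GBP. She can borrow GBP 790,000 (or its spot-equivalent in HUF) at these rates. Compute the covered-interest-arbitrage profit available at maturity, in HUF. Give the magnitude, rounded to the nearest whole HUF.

HUF 3,687,278

T = 15/12 years.
Invest the GBP and cover forward: 790,000 × 1.05377083249 × 481.36 = HUF 400,722,071.06.
Convert at spot and invest in HUF: 790,000 × 464.40 × 1.08220432207 = HUF 397,034,792.86.
The quoted forward overvalues GBP, so borrow HUF, buy GBP at spot, deposit the GBP at 4.19%, and sell the proceeds forward at 481.36.
Arbitrage profit = |400,722,071.06 − 397,034,792.86| = HUF 3,687,278.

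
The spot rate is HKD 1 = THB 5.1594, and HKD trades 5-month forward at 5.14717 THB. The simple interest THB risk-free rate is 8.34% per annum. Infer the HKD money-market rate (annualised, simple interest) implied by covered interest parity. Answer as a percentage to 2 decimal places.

T = 5/12 years.
By CIP, F/S equals the THB-to-HKD growth ratio: 5.14717/5.1594 = 0.9976296.
THB growth factor: 1 + 0.0834×5/12 = 1.034750.
So the HKD growth factor = 1.0372086.
(1.0372086 − 1)/T = 0.089301, i.e. 8.93%.

8.93%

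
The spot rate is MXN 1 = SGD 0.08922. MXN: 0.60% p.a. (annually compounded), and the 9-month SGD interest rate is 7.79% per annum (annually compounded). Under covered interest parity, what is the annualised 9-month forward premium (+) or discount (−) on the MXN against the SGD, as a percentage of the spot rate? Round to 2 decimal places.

+7.09%

T = 9/12 years.
No-arbitrage forward: 0.08922 × 1.0578738 / 1.0044966 = 0.09396100 SGD/MXN.
(F − S)/S ÷ T = (0.09396100 − 0.08922)/0.08922/(9/12) = 0.070851 → 7.09%.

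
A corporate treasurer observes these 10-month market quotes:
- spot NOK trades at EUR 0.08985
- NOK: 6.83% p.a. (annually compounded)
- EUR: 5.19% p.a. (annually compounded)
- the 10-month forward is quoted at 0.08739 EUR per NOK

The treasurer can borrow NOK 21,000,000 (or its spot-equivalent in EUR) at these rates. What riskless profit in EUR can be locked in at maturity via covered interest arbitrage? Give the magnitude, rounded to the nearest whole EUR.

EUR 29,047

T = 10/12 years.
Invest the NOK and cover forward: 21,000,000 × 1.056601015 × 0.08739 = EUR 1,939,063.62.
Convert at spot and invest in EUR: 21,000,000 × 0.08985 × 1.043066616 = EUR 1,968,110.24.
The quoted forward undervalues NOK, so borrow NOK, convert to EUR at spot, deposit the EUR at 5.19%, and buy NOK forward at 0.08739 to cover the loan.
Arbitrage profit = |1,939,063.62 − 1,968,110.24| = EUR 29,047.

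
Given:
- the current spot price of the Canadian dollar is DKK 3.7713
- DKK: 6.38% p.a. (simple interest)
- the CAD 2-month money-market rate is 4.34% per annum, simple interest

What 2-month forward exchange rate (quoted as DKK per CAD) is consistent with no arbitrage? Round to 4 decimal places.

3.7840

T = 2/12 years.
DKK accumulates by 1 + 0.0638×2/12 = 1.0106333.
CAD growth factor: 1 + 0.0434×2/12 = 1.0072333.
So F = 3.7713 × 1.0106333 / 1.0072333 = 3.784030 (DKK/CAD).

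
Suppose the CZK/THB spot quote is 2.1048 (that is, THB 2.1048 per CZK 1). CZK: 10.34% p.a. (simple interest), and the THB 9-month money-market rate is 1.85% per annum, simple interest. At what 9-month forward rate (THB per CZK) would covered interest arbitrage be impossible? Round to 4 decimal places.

T = 9/12 years.
Growth of 1 THB over T: 1 + 0.0185×9/12 = 1.013875.
CZK growth factor: 1 + 0.1034×9/12 = 1.077550.
CIP: F = S · (grow THB)/(grow CZK) = 2.1048 × 1.013875/1.077550 = 1.980422 THB per CZK.

1.9804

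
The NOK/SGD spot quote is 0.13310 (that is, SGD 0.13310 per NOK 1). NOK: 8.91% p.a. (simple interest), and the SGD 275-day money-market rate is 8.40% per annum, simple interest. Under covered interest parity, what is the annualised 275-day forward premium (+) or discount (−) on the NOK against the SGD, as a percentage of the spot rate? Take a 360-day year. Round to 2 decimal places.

-0.48%

T = 275/360 years.
CIP forward (SGD per NOK) = 0.1331 × 1.0641667/1.0680625 = 0.13261451.
Annualised premium = (F − S)/S × (1/T) = (0.13261451 − 0.1331)/0.1331 ÷ (275/360) = -0.48%.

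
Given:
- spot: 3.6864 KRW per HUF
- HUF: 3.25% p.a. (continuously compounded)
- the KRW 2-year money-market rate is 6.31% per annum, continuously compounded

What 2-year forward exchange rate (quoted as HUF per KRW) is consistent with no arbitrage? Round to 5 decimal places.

0.25516

T = 2 years.
KRW accumulates by e^(0.0631×2) = 1.134509.
HUF accumulates by e^(0.0325×2) = 1.067159.
So F = 3.6864 × 1.134509 / 1.067159 = 3.919054 (KRW/HUF).
Invert for HUF per KRW: 1 / 3.919054 = 0.25516.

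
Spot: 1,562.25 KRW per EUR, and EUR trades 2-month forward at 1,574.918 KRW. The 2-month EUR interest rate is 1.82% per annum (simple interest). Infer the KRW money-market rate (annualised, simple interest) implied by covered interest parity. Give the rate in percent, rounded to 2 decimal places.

T = 2/12 years.
CIP gives F = S · g_KRW/g_EUR, so g_KRW/g_EUR = 1574.918/1562.25 = 1.0081088.
EUR growth factor: 1 + 0.0182×2/12 = 1.0030333.
Hence g_KRW = 1.0111667.
r = (1.0111667 − 1)/(2/12) = 0.067000 → 6.70%.

6.70%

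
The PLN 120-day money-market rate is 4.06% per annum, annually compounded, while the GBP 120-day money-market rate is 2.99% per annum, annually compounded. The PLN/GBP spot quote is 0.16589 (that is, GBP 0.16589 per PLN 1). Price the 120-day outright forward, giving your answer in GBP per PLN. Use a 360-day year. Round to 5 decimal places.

0.16532

T = 120/360 years.
Growth of 1 GBP over T: (1 + 0.0299)^(120/360) = 1.009869.
PLN growth factor: (1 + 0.0406)^(120/360) = 1.0133542.
CIP: F = S · (grow GBP)/(grow PLN) = 0.16589 × 1.009869/1.0133542 = 0.1653195 GBP per PLN.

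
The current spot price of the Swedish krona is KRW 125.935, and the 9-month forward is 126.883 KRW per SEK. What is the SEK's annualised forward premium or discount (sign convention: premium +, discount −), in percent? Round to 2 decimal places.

+1.00%

T = 9/12 years.
(F − S)/S = (126.883 − 125.935)/125.935 = 0.0075277.
Annualise by dividing by T: 0.0075277 / (9/12) = 0.010037 → 1.00%.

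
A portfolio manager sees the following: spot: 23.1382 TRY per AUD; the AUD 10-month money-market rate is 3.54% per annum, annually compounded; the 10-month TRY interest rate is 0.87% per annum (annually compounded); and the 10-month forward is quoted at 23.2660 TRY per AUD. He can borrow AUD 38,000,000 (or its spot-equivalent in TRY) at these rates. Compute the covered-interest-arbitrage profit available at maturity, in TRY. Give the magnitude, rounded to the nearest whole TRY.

T = 10/12 years.
Route A — deposit AUD, sell forward: 38,000,000 × 1.02941415057 × 23.2660 = TRY 910,113,285.83.
Route B — convert at spot, deposit TRY: 38,000,000 × 23.1382 × 1.00724476145 = TRY 885,621,568.10.
The quoted forward overvalues AUD, so borrow TRY, buy AUD at spot, deposit the AUD at 3.54%, and sell the proceeds forward at 23.2660.
The gap between the two covered legs is TRY 24,491,718.

TRY 24,491,718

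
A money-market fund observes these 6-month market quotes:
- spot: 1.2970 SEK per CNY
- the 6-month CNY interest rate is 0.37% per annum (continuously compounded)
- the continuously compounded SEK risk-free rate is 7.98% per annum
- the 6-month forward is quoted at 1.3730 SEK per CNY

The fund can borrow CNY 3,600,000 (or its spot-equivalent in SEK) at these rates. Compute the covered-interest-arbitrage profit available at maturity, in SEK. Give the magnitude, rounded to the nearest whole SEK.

SEK 92,685

T = 6/12 years.
Keep in CNY, deliver into the forward: 3,600,000·1.001851712·1.3730 = SEK 4,951,952.64.
Swap to SEK now, deposit: 3,600,000·1.2970·1.040706698 = SEK 4,859,267.71.
The quoted forward overvalues CNY, so borrow SEK, buy CNY at spot, deposit the CNY at 0.37%, and sell the proceeds forward at 1.3730.
The gap between the two covered legs is SEK 92,685.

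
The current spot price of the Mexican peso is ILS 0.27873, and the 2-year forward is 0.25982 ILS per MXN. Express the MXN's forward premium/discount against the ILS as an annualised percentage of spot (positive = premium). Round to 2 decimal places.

T = 2 years.
MXN trades forward at -6.78434% vs spot over the period.
×(1/T) gives -3.39% p.a.

-3.39%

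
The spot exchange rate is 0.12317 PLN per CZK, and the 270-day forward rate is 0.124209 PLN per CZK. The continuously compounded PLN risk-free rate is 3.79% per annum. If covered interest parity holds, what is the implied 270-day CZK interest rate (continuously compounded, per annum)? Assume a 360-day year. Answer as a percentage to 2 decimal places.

T = 270/360 years.
By CIP, F/S equals the PLN-to-CZK growth ratio: 0.124209/0.12317 = 1.0084355.
The PLN side grows by e^(0.0379×270/360) = 1.0288328.
That pins the CZK growth at 1.0202267.
Take logs: ln 1.0202267 / (270/360) = 0.026700, so 2.67%.

2.67%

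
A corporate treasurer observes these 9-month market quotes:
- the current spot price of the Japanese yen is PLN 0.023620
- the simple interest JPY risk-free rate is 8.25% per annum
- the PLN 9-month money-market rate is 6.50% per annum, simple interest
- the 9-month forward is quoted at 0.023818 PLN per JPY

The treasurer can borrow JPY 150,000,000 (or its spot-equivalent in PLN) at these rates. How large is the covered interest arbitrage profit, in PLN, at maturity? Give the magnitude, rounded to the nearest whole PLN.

PLN 78,040

T = 9/12 years.
Route A — deposit JPY, sell forward: 150,000,000 × 1.061875 × 0.023818 = PLN 3,793,760.81.
Route B — convert at spot, deposit PLN: 150,000,000 × 0.023620 × 1.048750 = PLN 3,715,721.25.
The quoted forward overvalues JPY, so borrow PLN, buy JPY at spot, deposit the JPY at 8.25%, and sell the proceeds forward at 0.023818.
Arbitrage profit = |3,793,760.81 − 3,715,721.25| = PLN 78,040.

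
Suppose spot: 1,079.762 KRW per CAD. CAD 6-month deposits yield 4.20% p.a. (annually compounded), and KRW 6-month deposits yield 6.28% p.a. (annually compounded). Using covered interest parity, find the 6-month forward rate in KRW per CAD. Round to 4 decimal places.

T = 6/12 years.
Growth of 1 KRW over T: (1 + 0.0628)^(6/12) = 1.0309219175.
CAD accumulates by (1 + 0.0420)^(6/12) = 1.0207840124.
Forward (KRW per CAD) = 1079.762 × 1.0309219175 / 1.0207840124 = 1090.485644.

1090.4856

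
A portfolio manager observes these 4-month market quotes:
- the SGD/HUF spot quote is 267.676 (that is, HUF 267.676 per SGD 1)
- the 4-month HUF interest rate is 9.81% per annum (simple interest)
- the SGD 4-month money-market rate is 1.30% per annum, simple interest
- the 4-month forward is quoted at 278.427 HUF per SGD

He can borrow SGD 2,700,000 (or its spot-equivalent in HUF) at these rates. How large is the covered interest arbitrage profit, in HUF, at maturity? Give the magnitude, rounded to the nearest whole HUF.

HUF 8,652,182

T = 4/12 years.
Route A — deposit SGD, sell forward: 2,700,000 × 1.00433333333 × 278.427 = HUF 755,010,495.90.
Route B — convert at spot, deposit HUF: 2,700,000 × 267.676 × 1.032700 = HUF 746,358,314.04.
The quoted forward overvalues SGD, so borrow HUF, buy SGD at spot, deposit the SGD at 1.30%, and sell the proceeds forward at 278.427.
Profit = 755,010,495.90 − 746,358,314.04 = HUF 8,652,182.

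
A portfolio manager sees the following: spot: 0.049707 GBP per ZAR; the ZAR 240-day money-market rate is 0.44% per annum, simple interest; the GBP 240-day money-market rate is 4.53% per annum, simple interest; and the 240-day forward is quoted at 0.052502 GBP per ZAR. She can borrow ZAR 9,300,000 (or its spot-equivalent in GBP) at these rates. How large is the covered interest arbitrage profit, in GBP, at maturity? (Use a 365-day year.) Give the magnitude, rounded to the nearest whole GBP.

GBP 13,637

T = 240/365 years.
Keep in ZAR, deliver into the forward: 9,300,000·1.00289315·0.052502 = GBP 489,681.23.
Swap to GBP now, deposit: 9,300,000·0.049707·1.0297863 = GBP 476,044.56.
The quoted forward overvalues ZAR, so borrow GBP, buy ZAR at spot, deposit the ZAR at 0.44%, and sell the proceeds forward at 0.052502.
Profit = 489,681.23 − 476,044.56 = GBP 13,637.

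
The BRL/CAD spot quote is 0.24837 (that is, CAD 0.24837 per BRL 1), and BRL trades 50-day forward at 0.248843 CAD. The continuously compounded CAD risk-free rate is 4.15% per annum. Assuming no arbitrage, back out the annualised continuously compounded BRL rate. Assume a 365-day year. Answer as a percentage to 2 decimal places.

T = 50/365 years.
CIP gives F = S · g_CAD/g_BRL, so g_CAD/g_BRL = 0.248843/0.24837 = 1.0019044.
CAD growth factor: e^(0.0415×50/365) = 1.0057011.
So the BRL growth factor = 1.0037895.
r = ln(1.0037895)/(50/365) = 0.027611 → 2.76%.

2.76%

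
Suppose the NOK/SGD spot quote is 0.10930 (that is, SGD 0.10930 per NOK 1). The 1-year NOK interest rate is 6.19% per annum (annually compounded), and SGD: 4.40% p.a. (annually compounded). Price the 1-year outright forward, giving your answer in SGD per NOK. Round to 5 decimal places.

T = 1 year.
Growth of 1 SGD over T: (1 + 0.0440)^1 = 1.044000.
NOK accumulates by (1 + 0.0619)^1 = 1.061900.
So F = 0.1093 × 1.044000 / 1.061900 = 0.1074576 (SGD/NOK).

0.10746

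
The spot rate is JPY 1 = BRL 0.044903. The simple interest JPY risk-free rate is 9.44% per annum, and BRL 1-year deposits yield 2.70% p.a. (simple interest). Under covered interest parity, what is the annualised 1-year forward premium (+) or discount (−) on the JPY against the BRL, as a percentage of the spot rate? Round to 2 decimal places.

T = 1 year.
F = S · g_BRL/g_JPY = 0.044903 × 1.027000/1.094400 = 0.042137592.
Annualised premium = (F − S)/S × (1/T) = (0.042137592 − 0.044903)/0.044903 ÷ 1 = -6.16%.

-6.16%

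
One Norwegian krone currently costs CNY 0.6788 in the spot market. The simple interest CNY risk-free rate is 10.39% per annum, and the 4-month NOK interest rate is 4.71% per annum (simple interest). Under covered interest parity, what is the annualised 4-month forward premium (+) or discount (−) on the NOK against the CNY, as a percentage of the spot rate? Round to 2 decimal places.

+5.59%

T = 4/12 years.
No-arbitrage forward: 0.6788 × 1.0346333 / 1.015700 = 0.6914533 CNY/NOK.
(F − S)/S ÷ T = (0.6914533 − 0.6788)/0.6788/(4/12) = 0.055922 → 5.59%.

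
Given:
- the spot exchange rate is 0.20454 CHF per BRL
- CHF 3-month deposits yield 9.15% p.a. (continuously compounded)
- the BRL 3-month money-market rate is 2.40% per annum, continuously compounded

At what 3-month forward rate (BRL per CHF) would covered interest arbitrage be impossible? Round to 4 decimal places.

4.8072

T = 3/12 years.
CHF accumulates by e^(0.0915×3/12) = 1.0231386.
Growth of 1 BRL over T: e^(0.0240×3/12) = 1.006018.
So F = 0.20454 × 1.0231386 / 1.006018 = 0.2080209 (CHF/BRL).
Quoted the other way: 1/0.2080209 = 4.8072 BRL per CHF.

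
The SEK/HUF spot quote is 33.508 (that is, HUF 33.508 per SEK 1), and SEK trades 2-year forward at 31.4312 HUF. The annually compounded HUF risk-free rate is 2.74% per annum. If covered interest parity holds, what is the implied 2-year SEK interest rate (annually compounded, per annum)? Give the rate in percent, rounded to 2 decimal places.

6.08%

T = 2 years.
CIP gives F = S · g_HUF/g_SEK, so g_HUF/g_SEK = 31.4312/33.508 = 0.9380208.
HUF growth factor: (1 + 0.0274)^2 = 1.0555508.
That pins the SEK growth at 1.1252957.
Annualise: 1.1252957^(1/2) − 1 = 0.060800 = 6.08%.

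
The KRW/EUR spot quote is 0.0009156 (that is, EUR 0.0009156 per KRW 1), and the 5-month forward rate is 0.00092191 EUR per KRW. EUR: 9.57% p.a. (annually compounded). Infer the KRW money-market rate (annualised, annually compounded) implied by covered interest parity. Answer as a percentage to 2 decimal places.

T = 5/12 years.
By CIP, F/S equals the EUR-to-KRW growth ratio: 0.00092191/0.0009156 = 1.0068917.
EUR growth factor: (1 + 0.0957)^(5/12) = 1.038815.
So the KRW growth factor = 1.0317048.
r = 1.0317048^(12/5) − 1 = 0.077787 → 7.78%.

7.78%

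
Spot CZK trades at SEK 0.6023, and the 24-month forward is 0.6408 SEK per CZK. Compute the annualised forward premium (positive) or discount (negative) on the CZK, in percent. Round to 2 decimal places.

T = 2 years.
(F − S)/S = (0.6408 − 0.6023)/0.6023 = 0.0639216.
×(1/T) gives 3.20% p.a.

+3.20%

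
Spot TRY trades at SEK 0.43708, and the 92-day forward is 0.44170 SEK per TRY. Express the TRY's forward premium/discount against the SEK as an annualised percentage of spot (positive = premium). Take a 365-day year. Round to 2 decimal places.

+4.19%

T = 92/365 years.
Period premium: (0.44170 − 0.43708)/0.43708 = 0.0105701.
Per annum: 0.0105701 / (92/365) = 0.041936 = 4.19%.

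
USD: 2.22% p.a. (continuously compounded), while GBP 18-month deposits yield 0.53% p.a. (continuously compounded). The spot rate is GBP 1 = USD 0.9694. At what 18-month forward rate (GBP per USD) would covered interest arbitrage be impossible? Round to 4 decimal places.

T = 18/12 years.
Growth of 1 USD over T: e^(0.0222×18/12) = 1.0338607.
GBP growth factor: e^(0.0053×18/12) = 1.0079817.
Forward (USD per GBP) = 0.9694 × 1.0338607 / 1.0079817 = 0.9942885.
Quoted the other way: 1/0.9942885 = 1.0057 GBP per USD.

1.0057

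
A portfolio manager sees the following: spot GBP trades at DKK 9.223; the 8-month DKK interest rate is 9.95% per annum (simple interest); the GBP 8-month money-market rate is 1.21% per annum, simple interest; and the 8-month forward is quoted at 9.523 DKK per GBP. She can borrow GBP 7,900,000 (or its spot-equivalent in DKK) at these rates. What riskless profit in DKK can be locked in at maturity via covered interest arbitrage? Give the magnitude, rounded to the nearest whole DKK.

T = 8/12 years.
Keep in GBP, deliver into the forward: 7,900,000·1.0080666667·9.523 = DKK 75,838,569.05.
Swap to DKK now, deposit: 7,900,000·9.223·1.0663333333 = DKK 77,694,859.43.
The quoted forward undervalues GBP, so borrow GBP, convert to DKK at spot, deposit the DKK at 9.95%, and buy GBP forward at 9.523 to cover the loan.
Profit = 77,694,859.43 − 75,838,569.05 = DKK 1,856,290.

DKK 1,856,290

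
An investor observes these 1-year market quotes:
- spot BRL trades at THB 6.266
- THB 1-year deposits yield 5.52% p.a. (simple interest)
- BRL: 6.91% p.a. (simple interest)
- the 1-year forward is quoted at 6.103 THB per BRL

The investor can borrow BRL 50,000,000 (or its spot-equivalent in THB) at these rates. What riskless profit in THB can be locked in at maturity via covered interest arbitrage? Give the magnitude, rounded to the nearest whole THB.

T = 1 year.
Invest the BRL and cover forward: 50,000,000 × 1.069100 × 6.103 = THB 326,235,865.00.
Convert at spot and invest in THB: 50,000,000 × 6.266 × 1.055200 = THB 330,594,160.00.
The quoted forward undervalues BRL, so borrow BRL, convert to THB at spot, deposit the THB at 5.52%, and buy BRL forward at 6.103 to cover the loan.
Profit = 330,594,160.00 − 326,235,865.00 = THB 4,358,295.

THB 4,358,295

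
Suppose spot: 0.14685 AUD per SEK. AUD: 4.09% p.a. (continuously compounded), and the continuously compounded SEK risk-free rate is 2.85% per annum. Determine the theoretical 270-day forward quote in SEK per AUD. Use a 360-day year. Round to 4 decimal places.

6.7466

T = 270/360 years.
AUD accumulates by e^(0.0409×270/360) = 1.0311503.
SEK growth factor: e^(0.0285×270/360) = 1.0216051.
CIP: F = S · (grow AUD)/(grow SEK) = 0.14685 × 1.0311503/1.0216051 = 0.1482221 AUD per SEK.
Quoted the other way: 1/0.1482221 = 6.7466 SEK per AUD.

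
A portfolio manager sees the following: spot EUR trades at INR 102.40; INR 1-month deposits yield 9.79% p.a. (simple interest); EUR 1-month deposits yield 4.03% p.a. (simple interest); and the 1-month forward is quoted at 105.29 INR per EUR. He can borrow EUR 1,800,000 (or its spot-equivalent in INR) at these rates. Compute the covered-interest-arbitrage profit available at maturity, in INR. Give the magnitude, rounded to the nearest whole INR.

INR 4,334,734

T = 1/12 years.
Invest the EUR and cover forward: 1,800,000 × 1.00335833333 × 105.29 = INR 190,158,478.05.
Convert at spot and invest in INR: 1,800,000 × 102.40 × 1.00815833333 = INR 185,823,744.00.
The quoted forward overvalues EUR, so borrow INR, buy EUR at spot, deposit the EUR at 4.03%, and sell the proceeds forward at 105.29.
Profit = 190,158,478.05 − 185,823,744.00 = INR 4,334,734.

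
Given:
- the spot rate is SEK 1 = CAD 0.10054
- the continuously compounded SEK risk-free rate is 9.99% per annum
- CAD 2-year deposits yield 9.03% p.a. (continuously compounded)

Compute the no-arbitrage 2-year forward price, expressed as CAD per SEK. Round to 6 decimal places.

T = 2 years.
CAD growth factor: e^(0.0903×2) = 1.1979359.
Growth of 1 SEK over T: e^(0.0999×2) = 1.2211585.
Forward (CAD per SEK) = 0.10054 × 1.1979359 / 1.2211585 = 0.09862804.

0.098628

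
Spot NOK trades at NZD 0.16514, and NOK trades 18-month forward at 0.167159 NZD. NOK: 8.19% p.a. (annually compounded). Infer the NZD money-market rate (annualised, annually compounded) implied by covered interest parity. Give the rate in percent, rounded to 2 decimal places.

T = 18/12 years.
By CIP, F/S equals the NZD-to-NOK growth ratio: 0.167159/0.16514 = 1.0122260.
The NOK side grows by (1 + 0.0819)^(18/12) = 1.125332.
Hence g_NZD = 1.1390903.
Annualise: 1.1390903^(12/18) − 1 = 0.090700 = 9.07%.

9.07%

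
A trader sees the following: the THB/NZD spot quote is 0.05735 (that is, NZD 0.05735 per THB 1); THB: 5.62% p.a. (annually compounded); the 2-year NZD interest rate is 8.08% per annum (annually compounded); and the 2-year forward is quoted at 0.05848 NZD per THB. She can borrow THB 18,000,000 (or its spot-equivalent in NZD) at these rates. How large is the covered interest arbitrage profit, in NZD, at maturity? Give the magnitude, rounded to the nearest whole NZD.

T = 2 years.
Invest the THB and cover forward: 18,000,000 × 1.11555844 × 0.05848 = NZD 1,174,281.44.
Convert at spot and invest in NZD: 18,000,000 × 0.05735 × 1.16812864 = NZD 1,205,859.20.
The quoted forward undervalues THB, so borrow THB, convert to NZD at spot, deposit the NZD at 8.08%, and buy THB forward at 0.05848 to cover the loan.
Arbitrage profit = |1,174,281.44 − 1,205,859.20| = NZD 31,578.

NZD 31,578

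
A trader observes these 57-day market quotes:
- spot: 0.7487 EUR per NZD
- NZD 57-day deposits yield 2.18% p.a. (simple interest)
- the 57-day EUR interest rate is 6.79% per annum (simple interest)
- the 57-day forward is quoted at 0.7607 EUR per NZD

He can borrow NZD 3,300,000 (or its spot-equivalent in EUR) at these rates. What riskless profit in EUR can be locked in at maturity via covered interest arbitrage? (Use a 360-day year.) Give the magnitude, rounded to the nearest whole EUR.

T = 57/360 years.
Route A — deposit NZD, sell forward: 3,300,000 × 1.003451667 × 0.7607 = EUR 2,518,974.75.
Route B — convert at spot, deposit EUR: 3,300,000 × 0.7487 × 1.010750833 = EUR 2,497,272.19.
The quoted forward overvalues NZD, so borrow EUR, buy NZD at spot, deposit the NZD at 2.18%, and sell the proceeds forward at 0.7607.
Profit = 2,518,974.75 − 2,497,272.19 = EUR 21,703.

EUR 21,703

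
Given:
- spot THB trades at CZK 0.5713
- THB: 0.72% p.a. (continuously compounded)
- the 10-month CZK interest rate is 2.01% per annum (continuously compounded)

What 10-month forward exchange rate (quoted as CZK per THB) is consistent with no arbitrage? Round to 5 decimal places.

0.57747

T = 10/12 years.
Growth of 1 CZK over T: e^(0.0201×10/12) = 1.0168911.
THB accumulates by e^(0.0072×10/12) = 1.006018.
Forward (CZK per THB) = 0.5713 × 1.0168911 / 1.006018 = 0.5774746.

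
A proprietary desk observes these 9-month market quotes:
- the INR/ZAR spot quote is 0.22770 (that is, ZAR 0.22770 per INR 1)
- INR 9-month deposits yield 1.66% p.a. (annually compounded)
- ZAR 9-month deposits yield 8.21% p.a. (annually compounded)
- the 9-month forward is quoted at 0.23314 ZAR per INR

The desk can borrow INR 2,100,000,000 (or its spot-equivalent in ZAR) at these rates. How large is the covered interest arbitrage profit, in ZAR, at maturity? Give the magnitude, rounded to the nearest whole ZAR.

ZAR 11,644,155

T = 9/12 years.
Keep in INR, deliver into the forward: 2,100,000,000·1.01242434328·0.23314 = ZAR 495,676,883.92.
Swap to ZAR now, deposit: 2,100,000,000·0.22770·1.06096375534 = ZAR 507,321,038.89.
The quoted forward undervalues INR, so borrow INR, convert to ZAR at spot, deposit the ZAR at 8.21%, and buy INR forward at 0.23314 to cover the loan.
Profit = 507,321,038.89 − 495,676,883.92 = ZAR 11,644,155.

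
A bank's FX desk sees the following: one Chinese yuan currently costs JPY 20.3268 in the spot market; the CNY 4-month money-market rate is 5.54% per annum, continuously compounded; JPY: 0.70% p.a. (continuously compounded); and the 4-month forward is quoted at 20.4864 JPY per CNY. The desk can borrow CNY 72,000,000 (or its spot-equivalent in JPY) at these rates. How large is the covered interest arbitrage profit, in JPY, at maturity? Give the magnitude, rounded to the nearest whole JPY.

T = 4/12 years.
Keep in CNY, deliver into the forward: 72,000,000·1.018638229996·20.4864 = JPY 1,502,512,576.92.
Swap to JPY now, deposit: 72,000,000·20.3268·1.002336057674 = JPY 1,466,948,489.55.
The quoted forward overvalues CNY, so borrow JPY, buy CNY at spot, deposit the CNY at 5.54%, and sell the proceeds forward at 20.4864.
Arbitrage profit = |1,502,512,576.92 − 1,466,948,489.55| = JPY 35,564,087.

JPY 35,564,087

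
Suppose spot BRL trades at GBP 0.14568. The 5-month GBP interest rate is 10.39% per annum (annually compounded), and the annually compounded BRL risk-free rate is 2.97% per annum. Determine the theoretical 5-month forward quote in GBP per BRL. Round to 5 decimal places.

0.14997

T = 5/12 years.
Growth of 1 GBP over T: (1 + 0.1039)^(5/12) = 1.0420472.
BRL accumulates by (1 + 0.0297)^(5/12) = 1.0122695.
So F = 0.14568 × 1.0420472 / 1.0122695 = 0.1499654 (GBP/BRL).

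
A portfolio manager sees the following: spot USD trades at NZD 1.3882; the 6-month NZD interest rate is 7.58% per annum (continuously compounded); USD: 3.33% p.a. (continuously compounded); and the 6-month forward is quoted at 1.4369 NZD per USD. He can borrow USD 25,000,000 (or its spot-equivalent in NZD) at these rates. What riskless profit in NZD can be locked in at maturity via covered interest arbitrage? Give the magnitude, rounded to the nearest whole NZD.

NZD 480,054

T = 6/12 years.
Route A — deposit USD, sell forward: 25,000,000 × 1.0167893838 × 1.4369 = NZD 36,525,616.64.
Route B — convert at spot, deposit NZD: 25,000,000 × 1.3882 × 1.0386273649 = NZD 36,045,562.70.
The quoted forward overvalues USD, so borrow NZD, buy USD at spot, deposit the USD at 3.33%, and sell the proceeds forward at 1.4369.
The gap between the two covered legs is NZD 480,054.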